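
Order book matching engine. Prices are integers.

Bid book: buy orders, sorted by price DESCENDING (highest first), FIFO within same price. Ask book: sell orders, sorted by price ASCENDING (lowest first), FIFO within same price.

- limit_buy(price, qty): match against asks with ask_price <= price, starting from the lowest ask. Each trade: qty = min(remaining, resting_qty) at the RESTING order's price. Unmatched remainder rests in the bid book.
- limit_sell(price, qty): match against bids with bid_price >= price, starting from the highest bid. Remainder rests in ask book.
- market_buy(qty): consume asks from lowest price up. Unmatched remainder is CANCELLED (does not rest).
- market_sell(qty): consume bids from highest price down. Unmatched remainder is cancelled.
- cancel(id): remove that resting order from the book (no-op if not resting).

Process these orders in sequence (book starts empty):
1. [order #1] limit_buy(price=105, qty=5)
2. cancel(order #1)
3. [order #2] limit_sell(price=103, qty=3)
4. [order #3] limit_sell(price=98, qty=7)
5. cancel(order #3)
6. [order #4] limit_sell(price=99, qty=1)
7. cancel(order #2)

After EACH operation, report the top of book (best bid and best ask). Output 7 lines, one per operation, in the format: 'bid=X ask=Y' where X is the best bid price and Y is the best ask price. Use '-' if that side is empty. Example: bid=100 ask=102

Answer: bid=105 ask=-
bid=- ask=-
bid=- ask=103
bid=- ask=98
bid=- ask=103
bid=- ask=99
bid=- ask=99

Derivation:
After op 1 [order #1] limit_buy(price=105, qty=5): fills=none; bids=[#1:5@105] asks=[-]
After op 2 cancel(order #1): fills=none; bids=[-] asks=[-]
After op 3 [order #2] limit_sell(price=103, qty=3): fills=none; bids=[-] asks=[#2:3@103]
After op 4 [order #3] limit_sell(price=98, qty=7): fills=none; bids=[-] asks=[#3:7@98 #2:3@103]
After op 5 cancel(order #3): fills=none; bids=[-] asks=[#2:3@103]
After op 6 [order #4] limit_sell(price=99, qty=1): fills=none; bids=[-] asks=[#4:1@99 #2:3@103]
After op 7 cancel(order #2): fills=none; bids=[-] asks=[#4:1@99]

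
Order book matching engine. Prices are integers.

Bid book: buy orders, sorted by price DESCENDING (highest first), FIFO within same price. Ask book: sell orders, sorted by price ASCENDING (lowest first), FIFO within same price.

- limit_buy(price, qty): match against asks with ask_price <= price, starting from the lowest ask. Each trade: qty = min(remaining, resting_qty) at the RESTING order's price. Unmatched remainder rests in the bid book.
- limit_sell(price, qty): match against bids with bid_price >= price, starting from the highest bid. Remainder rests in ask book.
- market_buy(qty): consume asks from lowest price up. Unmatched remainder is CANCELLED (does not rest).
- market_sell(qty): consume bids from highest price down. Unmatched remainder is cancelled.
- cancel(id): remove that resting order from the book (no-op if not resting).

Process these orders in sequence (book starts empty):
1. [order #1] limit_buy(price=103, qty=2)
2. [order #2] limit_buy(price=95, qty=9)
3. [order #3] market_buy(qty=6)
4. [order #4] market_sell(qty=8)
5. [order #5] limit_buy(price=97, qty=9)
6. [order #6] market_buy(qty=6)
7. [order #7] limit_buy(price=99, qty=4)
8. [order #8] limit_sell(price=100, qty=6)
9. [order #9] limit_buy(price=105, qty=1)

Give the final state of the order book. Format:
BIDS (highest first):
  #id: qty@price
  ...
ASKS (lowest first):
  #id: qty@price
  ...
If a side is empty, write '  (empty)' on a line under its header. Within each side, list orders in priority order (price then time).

After op 1 [order #1] limit_buy(price=103, qty=2): fills=none; bids=[#1:2@103] asks=[-]
After op 2 [order #2] limit_buy(price=95, qty=9): fills=none; bids=[#1:2@103 #2:9@95] asks=[-]
After op 3 [order #3] market_buy(qty=6): fills=none; bids=[#1:2@103 #2:9@95] asks=[-]
After op 4 [order #4] market_sell(qty=8): fills=#1x#4:2@103 #2x#4:6@95; bids=[#2:3@95] asks=[-]
After op 5 [order #5] limit_buy(price=97, qty=9): fills=none; bids=[#5:9@97 #2:3@95] asks=[-]
After op 6 [order #6] market_buy(qty=6): fills=none; bids=[#5:9@97 #2:3@95] asks=[-]
After op 7 [order #7] limit_buy(price=99, qty=4): fills=none; bids=[#7:4@99 #5:9@97 #2:3@95] asks=[-]
After op 8 [order #8] limit_sell(price=100, qty=6): fills=none; bids=[#7:4@99 #5:9@97 #2:3@95] asks=[#8:6@100]
After op 9 [order #9] limit_buy(price=105, qty=1): fills=#9x#8:1@100; bids=[#7:4@99 #5:9@97 #2:3@95] asks=[#8:5@100]

Answer: BIDS (highest first):
  #7: 4@99
  #5: 9@97
  #2: 3@95
ASKS (lowest first):
  #8: 5@100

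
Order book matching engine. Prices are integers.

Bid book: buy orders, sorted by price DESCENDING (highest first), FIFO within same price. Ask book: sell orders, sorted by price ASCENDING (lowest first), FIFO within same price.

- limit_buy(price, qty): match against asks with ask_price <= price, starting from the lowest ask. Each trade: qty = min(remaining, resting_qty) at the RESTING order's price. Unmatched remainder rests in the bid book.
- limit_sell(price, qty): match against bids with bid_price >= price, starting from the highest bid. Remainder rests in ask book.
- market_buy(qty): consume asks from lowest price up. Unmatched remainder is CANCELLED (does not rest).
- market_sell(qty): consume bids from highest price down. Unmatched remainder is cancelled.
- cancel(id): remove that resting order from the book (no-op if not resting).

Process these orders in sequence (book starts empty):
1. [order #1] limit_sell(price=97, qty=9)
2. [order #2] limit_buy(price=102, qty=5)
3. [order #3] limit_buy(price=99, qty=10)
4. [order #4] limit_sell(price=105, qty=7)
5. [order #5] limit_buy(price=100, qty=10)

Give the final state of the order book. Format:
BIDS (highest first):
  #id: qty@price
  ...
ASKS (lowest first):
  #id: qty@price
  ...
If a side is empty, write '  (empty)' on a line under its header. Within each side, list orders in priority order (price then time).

Answer: BIDS (highest first):
  #5: 10@100
  #3: 6@99
ASKS (lowest first):
  #4: 7@105

Derivation:
After op 1 [order #1] limit_sell(price=97, qty=9): fills=none; bids=[-] asks=[#1:9@97]
After op 2 [order #2] limit_buy(price=102, qty=5): fills=#2x#1:5@97; bids=[-] asks=[#1:4@97]
After op 3 [order #3] limit_buy(price=99, qty=10): fills=#3x#1:4@97; bids=[#3:6@99] asks=[-]
After op 4 [order #4] limit_sell(price=105, qty=7): fills=none; bids=[#3:6@99] asks=[#4:7@105]
After op 5 [order #5] limit_buy(price=100, qty=10): fills=none; bids=[#5:10@100 #3:6@99] asks=[#4:7@105]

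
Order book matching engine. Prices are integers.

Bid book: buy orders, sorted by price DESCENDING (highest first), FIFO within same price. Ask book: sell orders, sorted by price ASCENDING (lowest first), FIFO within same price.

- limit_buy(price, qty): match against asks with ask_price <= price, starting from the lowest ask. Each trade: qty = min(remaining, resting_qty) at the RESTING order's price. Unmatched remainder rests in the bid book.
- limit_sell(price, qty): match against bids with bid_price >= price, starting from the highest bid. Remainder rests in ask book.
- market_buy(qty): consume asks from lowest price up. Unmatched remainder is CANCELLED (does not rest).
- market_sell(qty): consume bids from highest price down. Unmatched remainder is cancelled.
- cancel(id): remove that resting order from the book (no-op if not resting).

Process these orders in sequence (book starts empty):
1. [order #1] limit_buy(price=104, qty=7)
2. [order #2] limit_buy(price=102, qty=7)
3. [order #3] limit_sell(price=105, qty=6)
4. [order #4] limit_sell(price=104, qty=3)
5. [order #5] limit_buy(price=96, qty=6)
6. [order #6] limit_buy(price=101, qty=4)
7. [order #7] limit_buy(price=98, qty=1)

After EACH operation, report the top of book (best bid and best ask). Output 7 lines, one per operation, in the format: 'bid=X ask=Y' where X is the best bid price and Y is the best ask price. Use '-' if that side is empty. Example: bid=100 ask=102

Answer: bid=104 ask=-
bid=104 ask=-
bid=104 ask=105
bid=104 ask=105
bid=104 ask=105
bid=104 ask=105
bid=104 ask=105

Derivation:
After op 1 [order #1] limit_buy(price=104, qty=7): fills=none; bids=[#1:7@104] asks=[-]
After op 2 [order #2] limit_buy(price=102, qty=7): fills=none; bids=[#1:7@104 #2:7@102] asks=[-]
After op 3 [order #3] limit_sell(price=105, qty=6): fills=none; bids=[#1:7@104 #2:7@102] asks=[#3:6@105]
After op 4 [order #4] limit_sell(price=104, qty=3): fills=#1x#4:3@104; bids=[#1:4@104 #2:7@102] asks=[#3:6@105]
After op 5 [order #5] limit_buy(price=96, qty=6): fills=none; bids=[#1:4@104 #2:7@102 #5:6@96] asks=[#3:6@105]
After op 6 [order #6] limit_buy(price=101, qty=4): fills=none; bids=[#1:4@104 #2:7@102 #6:4@101 #5:6@96] asks=[#3:6@105]
After op 7 [order #7] limit_buy(price=98, qty=1): fills=none; bids=[#1:4@104 #2:7@102 #6:4@101 #7:1@98 #5:6@96] asks=[#3:6@105]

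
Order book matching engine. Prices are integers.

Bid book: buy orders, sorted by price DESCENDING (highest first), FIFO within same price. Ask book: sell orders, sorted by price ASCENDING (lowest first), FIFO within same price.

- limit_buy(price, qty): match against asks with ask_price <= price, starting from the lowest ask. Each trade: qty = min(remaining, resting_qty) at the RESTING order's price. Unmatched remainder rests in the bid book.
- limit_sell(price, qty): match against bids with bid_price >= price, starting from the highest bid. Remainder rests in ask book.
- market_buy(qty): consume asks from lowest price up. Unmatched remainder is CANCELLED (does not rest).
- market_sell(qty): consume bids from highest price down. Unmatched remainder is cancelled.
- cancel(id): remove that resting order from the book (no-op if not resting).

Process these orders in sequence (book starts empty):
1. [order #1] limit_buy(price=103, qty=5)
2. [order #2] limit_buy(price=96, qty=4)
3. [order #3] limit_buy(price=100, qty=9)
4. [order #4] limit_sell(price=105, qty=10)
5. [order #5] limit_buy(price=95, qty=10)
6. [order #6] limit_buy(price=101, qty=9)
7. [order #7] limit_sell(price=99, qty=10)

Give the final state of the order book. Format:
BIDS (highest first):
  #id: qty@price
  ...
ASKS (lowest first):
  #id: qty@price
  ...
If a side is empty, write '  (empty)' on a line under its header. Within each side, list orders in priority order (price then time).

Answer: BIDS (highest first):
  #6: 4@101
  #3: 9@100
  #2: 4@96
  #5: 10@95
ASKS (lowest first):
  #4: 10@105

Derivation:
After op 1 [order #1] limit_buy(price=103, qty=5): fills=none; bids=[#1:5@103] asks=[-]
After op 2 [order #2] limit_buy(price=96, qty=4): fills=none; bids=[#1:5@103 #2:4@96] asks=[-]
After op 3 [order #3] limit_buy(price=100, qty=9): fills=none; bids=[#1:5@103 #3:9@100 #2:4@96] asks=[-]
After op 4 [order #4] limit_sell(price=105, qty=10): fills=none; bids=[#1:5@103 #3:9@100 #2:4@96] asks=[#4:10@105]
After op 5 [order #5] limit_buy(price=95, qty=10): fills=none; bids=[#1:5@103 #3:9@100 #2:4@96 #5:10@95] asks=[#4:10@105]
After op 6 [order #6] limit_buy(price=101, qty=9): fills=none; bids=[#1:5@103 #6:9@101 #3:9@100 #2:4@96 #5:10@95] asks=[#4:10@105]
After op 7 [order #7] limit_sell(price=99, qty=10): fills=#1x#7:5@103 #6x#7:5@101; bids=[#6:4@101 #3:9@100 #2:4@96 #5:10@95] asks=[#4:10@105]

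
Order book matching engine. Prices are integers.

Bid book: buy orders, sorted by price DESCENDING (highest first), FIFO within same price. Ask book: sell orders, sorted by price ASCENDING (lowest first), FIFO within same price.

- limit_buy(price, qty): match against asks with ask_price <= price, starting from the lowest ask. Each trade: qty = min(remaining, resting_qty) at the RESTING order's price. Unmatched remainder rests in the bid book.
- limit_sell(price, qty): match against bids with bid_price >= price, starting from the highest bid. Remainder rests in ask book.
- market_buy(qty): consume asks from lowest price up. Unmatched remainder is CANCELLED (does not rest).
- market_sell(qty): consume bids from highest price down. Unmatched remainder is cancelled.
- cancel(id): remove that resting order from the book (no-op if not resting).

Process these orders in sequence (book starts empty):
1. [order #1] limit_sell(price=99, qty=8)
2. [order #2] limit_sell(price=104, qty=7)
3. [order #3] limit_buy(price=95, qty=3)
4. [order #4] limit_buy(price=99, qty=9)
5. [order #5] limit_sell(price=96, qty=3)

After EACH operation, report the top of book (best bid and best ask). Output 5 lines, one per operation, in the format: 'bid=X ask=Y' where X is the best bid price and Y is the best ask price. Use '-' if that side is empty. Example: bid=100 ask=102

After op 1 [order #1] limit_sell(price=99, qty=8): fills=none; bids=[-] asks=[#1:8@99]
After op 2 [order #2] limit_sell(price=104, qty=7): fills=none; bids=[-] asks=[#1:8@99 #2:7@104]
After op 3 [order #3] limit_buy(price=95, qty=3): fills=none; bids=[#3:3@95] asks=[#1:8@99 #2:7@104]
After op 4 [order #4] limit_buy(price=99, qty=9): fills=#4x#1:8@99; bids=[#4:1@99 #3:3@95] asks=[#2:7@104]
After op 5 [order #5] limit_sell(price=96, qty=3): fills=#4x#5:1@99; bids=[#3:3@95] asks=[#5:2@96 #2:7@104]

Answer: bid=- ask=99
bid=- ask=99
bid=95 ask=99
bid=99 ask=104
bid=95 ask=96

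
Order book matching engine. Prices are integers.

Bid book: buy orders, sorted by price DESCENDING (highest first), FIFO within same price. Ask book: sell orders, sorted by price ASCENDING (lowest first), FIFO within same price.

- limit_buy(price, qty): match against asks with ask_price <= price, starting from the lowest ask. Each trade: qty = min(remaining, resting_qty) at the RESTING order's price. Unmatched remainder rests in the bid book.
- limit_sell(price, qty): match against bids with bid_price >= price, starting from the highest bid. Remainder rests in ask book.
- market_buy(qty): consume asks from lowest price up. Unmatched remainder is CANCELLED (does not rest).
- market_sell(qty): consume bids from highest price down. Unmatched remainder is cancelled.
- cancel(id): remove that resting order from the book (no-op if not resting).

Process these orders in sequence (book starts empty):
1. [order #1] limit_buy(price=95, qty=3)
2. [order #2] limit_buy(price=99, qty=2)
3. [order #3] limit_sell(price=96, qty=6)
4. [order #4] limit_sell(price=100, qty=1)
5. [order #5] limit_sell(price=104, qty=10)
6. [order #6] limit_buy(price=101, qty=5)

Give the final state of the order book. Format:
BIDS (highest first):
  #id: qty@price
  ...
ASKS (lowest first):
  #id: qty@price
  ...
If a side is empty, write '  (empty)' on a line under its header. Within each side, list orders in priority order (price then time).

Answer: BIDS (highest first):
  #1: 3@95
ASKS (lowest first):
  #5: 10@104

Derivation:
After op 1 [order #1] limit_buy(price=95, qty=3): fills=none; bids=[#1:3@95] asks=[-]
After op 2 [order #2] limit_buy(price=99, qty=2): fills=none; bids=[#2:2@99 #1:3@95] asks=[-]
After op 3 [order #3] limit_sell(price=96, qty=6): fills=#2x#3:2@99; bids=[#1:3@95] asks=[#3:4@96]
After op 4 [order #4] limit_sell(price=100, qty=1): fills=none; bids=[#1:3@95] asks=[#3:4@96 #4:1@100]
After op 5 [order #5] limit_sell(price=104, qty=10): fills=none; bids=[#1:3@95] asks=[#3:4@96 #4:1@100 #5:10@104]
After op 6 [order #6] limit_buy(price=101, qty=5): fills=#6x#3:4@96 #6x#4:1@100; bids=[#1:3@95] asks=[#5:10@104]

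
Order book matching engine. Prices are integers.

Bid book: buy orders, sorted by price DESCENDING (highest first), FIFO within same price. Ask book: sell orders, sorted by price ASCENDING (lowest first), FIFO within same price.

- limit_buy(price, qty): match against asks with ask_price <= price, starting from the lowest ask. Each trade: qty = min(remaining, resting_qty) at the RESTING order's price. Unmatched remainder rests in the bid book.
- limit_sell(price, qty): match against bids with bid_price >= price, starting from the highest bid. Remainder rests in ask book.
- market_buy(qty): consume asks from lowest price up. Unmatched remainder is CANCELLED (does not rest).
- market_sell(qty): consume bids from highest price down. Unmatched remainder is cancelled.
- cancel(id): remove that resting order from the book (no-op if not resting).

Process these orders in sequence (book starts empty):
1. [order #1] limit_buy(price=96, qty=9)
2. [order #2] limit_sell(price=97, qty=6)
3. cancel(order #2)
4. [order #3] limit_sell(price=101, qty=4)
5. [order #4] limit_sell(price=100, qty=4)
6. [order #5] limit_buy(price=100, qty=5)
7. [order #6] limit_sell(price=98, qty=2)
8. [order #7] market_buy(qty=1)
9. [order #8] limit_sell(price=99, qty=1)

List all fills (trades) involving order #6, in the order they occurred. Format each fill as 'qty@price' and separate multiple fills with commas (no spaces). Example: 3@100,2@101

Answer: 1@100,1@98

Derivation:
After op 1 [order #1] limit_buy(price=96, qty=9): fills=none; bids=[#1:9@96] asks=[-]
After op 2 [order #2] limit_sell(price=97, qty=6): fills=none; bids=[#1:9@96] asks=[#2:6@97]
After op 3 cancel(order #2): fills=none; bids=[#1:9@96] asks=[-]
After op 4 [order #3] limit_sell(price=101, qty=4): fills=none; bids=[#1:9@96] asks=[#3:4@101]
After op 5 [order #4] limit_sell(price=100, qty=4): fills=none; bids=[#1:9@96] asks=[#4:4@100 #3:4@101]
After op 6 [order #5] limit_buy(price=100, qty=5): fills=#5x#4:4@100; bids=[#5:1@100 #1:9@96] asks=[#3:4@101]
After op 7 [order #6] limit_sell(price=98, qty=2): fills=#5x#6:1@100; bids=[#1:9@96] asks=[#6:1@98 #3:4@101]
After op 8 [order #7] market_buy(qty=1): fills=#7x#6:1@98; bids=[#1:9@96] asks=[#3:4@101]
After op 9 [order #8] limit_sell(price=99, qty=1): fills=none; bids=[#1:9@96] asks=[#8:1@99 #3:4@101]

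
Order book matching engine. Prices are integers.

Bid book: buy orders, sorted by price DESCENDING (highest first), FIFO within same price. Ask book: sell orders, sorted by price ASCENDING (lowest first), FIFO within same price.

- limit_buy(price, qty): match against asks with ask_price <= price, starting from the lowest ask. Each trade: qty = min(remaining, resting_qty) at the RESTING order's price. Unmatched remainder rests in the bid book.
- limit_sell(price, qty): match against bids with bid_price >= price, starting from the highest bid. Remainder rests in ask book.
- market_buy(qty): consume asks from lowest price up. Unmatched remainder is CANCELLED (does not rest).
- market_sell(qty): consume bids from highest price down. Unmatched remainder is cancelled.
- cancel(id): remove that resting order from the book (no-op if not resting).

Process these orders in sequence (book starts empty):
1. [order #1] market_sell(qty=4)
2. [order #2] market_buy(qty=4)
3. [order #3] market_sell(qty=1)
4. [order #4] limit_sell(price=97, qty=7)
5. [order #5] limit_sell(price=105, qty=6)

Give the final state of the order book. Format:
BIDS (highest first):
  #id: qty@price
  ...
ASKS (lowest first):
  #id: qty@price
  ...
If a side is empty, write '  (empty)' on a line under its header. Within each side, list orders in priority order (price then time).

Answer: BIDS (highest first):
  (empty)
ASKS (lowest first):
  #4: 7@97
  #5: 6@105

Derivation:
After op 1 [order #1] market_sell(qty=4): fills=none; bids=[-] asks=[-]
After op 2 [order #2] market_buy(qty=4): fills=none; bids=[-] asks=[-]
After op 3 [order #3] market_sell(qty=1): fills=none; bids=[-] asks=[-]
After op 4 [order #4] limit_sell(price=97, qty=7): fills=none; bids=[-] asks=[#4:7@97]
After op 5 [order #5] limit_sell(price=105, qty=6): fills=none; bids=[-] asks=[#4:7@97 #5:6@105]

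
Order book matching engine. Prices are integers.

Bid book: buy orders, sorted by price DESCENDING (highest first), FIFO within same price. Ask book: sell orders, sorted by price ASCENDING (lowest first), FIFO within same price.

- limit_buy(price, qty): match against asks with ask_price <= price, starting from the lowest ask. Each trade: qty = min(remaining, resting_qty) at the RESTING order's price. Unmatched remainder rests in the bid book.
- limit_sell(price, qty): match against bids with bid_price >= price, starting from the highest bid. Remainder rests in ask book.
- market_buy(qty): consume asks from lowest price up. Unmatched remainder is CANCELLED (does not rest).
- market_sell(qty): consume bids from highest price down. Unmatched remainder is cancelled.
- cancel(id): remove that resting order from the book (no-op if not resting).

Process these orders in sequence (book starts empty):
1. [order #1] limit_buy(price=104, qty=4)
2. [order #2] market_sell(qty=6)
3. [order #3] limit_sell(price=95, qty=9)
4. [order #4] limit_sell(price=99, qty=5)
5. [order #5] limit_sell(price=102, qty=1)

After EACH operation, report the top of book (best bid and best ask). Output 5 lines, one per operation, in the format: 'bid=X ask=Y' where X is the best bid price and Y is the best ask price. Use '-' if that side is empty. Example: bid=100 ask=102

After op 1 [order #1] limit_buy(price=104, qty=4): fills=none; bids=[#1:4@104] asks=[-]
After op 2 [order #2] market_sell(qty=6): fills=#1x#2:4@104; bids=[-] asks=[-]
After op 3 [order #3] limit_sell(price=95, qty=9): fills=none; bids=[-] asks=[#3:9@95]
After op 4 [order #4] limit_sell(price=99, qty=5): fills=none; bids=[-] asks=[#3:9@95 #4:5@99]
After op 5 [order #5] limit_sell(price=102, qty=1): fills=none; bids=[-] asks=[#3:9@95 #4:5@99 #5:1@102]

Answer: bid=104 ask=-
bid=- ask=-
bid=- ask=95
bid=- ask=95
bid=- ask=95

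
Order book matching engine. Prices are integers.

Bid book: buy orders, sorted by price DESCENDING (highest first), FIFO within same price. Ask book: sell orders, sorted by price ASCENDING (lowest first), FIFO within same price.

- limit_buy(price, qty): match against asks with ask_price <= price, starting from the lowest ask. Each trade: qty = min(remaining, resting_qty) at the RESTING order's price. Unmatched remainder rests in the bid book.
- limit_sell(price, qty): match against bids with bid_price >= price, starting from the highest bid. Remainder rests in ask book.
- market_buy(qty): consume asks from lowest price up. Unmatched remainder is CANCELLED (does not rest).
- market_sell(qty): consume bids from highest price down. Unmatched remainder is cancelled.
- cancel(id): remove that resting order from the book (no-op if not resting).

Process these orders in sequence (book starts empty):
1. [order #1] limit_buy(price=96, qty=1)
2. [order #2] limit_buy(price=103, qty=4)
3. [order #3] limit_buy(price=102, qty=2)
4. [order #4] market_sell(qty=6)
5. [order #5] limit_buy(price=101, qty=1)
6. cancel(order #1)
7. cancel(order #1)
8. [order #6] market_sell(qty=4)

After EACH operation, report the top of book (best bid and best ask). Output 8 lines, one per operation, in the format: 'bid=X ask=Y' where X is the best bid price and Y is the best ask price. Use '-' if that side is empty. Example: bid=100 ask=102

After op 1 [order #1] limit_buy(price=96, qty=1): fills=none; bids=[#1:1@96] asks=[-]
After op 2 [order #2] limit_buy(price=103, qty=4): fills=none; bids=[#2:4@103 #1:1@96] asks=[-]
After op 3 [order #3] limit_buy(price=102, qty=2): fills=none; bids=[#2:4@103 #3:2@102 #1:1@96] asks=[-]
After op 4 [order #4] market_sell(qty=6): fills=#2x#4:4@103 #3x#4:2@102; bids=[#1:1@96] asks=[-]
After op 5 [order #5] limit_buy(price=101, qty=1): fills=none; bids=[#5:1@101 #1:1@96] asks=[-]
After op 6 cancel(order #1): fills=none; bids=[#5:1@101] asks=[-]
After op 7 cancel(order #1): fills=none; bids=[#5:1@101] asks=[-]
After op 8 [order #6] market_sell(qty=4): fills=#5x#6:1@101; bids=[-] asks=[-]

Answer: bid=96 ask=-
bid=103 ask=-
bid=103 ask=-
bid=96 ask=-
bid=101 ask=-
bid=101 ask=-
bid=101 ask=-
bid=- ask=-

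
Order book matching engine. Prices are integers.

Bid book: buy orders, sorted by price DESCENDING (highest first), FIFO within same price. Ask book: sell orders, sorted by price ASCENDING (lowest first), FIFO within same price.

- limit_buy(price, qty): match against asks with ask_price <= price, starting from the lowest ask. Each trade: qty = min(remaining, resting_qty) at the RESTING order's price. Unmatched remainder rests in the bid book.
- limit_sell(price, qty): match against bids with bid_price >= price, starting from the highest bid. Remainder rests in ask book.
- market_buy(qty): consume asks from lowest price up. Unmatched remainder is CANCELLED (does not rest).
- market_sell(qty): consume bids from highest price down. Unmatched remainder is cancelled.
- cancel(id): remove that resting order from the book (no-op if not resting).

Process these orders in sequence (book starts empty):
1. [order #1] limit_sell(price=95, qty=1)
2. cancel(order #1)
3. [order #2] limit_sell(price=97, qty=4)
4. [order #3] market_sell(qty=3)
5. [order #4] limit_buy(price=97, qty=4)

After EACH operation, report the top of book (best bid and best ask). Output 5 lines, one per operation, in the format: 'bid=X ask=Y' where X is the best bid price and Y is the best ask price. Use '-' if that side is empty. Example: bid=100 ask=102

Answer: bid=- ask=95
bid=- ask=-
bid=- ask=97
bid=- ask=97
bid=- ask=-

Derivation:
After op 1 [order #1] limit_sell(price=95, qty=1): fills=none; bids=[-] asks=[#1:1@95]
After op 2 cancel(order #1): fills=none; bids=[-] asks=[-]
After op 3 [order #2] limit_sell(price=97, qty=4): fills=none; bids=[-] asks=[#2:4@97]
After op 4 [order #3] market_sell(qty=3): fills=none; bids=[-] asks=[#2:4@97]
After op 5 [order #4] limit_buy(price=97, qty=4): fills=#4x#2:4@97; bids=[-] asks=[-]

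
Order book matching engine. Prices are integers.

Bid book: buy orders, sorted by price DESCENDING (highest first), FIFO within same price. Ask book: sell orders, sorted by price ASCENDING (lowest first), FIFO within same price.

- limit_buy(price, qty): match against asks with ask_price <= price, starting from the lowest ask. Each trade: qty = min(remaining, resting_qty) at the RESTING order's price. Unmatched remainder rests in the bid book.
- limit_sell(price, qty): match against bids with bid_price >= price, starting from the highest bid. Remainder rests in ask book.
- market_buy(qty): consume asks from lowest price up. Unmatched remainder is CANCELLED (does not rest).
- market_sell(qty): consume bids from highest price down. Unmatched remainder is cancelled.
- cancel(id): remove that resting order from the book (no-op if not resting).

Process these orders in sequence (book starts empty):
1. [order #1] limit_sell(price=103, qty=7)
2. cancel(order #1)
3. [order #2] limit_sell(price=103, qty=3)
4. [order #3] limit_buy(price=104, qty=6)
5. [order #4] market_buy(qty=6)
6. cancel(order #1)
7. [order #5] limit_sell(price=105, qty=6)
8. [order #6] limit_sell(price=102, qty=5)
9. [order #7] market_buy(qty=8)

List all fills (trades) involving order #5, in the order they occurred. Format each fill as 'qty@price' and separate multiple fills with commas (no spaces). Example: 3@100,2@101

Answer: 6@105

Derivation:
After op 1 [order #1] limit_sell(price=103, qty=7): fills=none; bids=[-] asks=[#1:7@103]
After op 2 cancel(order #1): fills=none; bids=[-] asks=[-]
After op 3 [order #2] limit_sell(price=103, qty=3): fills=none; bids=[-] asks=[#2:3@103]
After op 4 [order #3] limit_buy(price=104, qty=6): fills=#3x#2:3@103; bids=[#3:3@104] asks=[-]
After op 5 [order #4] market_buy(qty=6): fills=none; bids=[#3:3@104] asks=[-]
After op 6 cancel(order #1): fills=none; bids=[#3:3@104] asks=[-]
After op 7 [order #5] limit_sell(price=105, qty=6): fills=none; bids=[#3:3@104] asks=[#5:6@105]
After op 8 [order #6] limit_sell(price=102, qty=5): fills=#3x#6:3@104; bids=[-] asks=[#6:2@102 #5:6@105]
After op 9 [order #7] market_buy(qty=8): fills=#7x#6:2@102 #7x#5:6@105; bids=[-] asks=[-]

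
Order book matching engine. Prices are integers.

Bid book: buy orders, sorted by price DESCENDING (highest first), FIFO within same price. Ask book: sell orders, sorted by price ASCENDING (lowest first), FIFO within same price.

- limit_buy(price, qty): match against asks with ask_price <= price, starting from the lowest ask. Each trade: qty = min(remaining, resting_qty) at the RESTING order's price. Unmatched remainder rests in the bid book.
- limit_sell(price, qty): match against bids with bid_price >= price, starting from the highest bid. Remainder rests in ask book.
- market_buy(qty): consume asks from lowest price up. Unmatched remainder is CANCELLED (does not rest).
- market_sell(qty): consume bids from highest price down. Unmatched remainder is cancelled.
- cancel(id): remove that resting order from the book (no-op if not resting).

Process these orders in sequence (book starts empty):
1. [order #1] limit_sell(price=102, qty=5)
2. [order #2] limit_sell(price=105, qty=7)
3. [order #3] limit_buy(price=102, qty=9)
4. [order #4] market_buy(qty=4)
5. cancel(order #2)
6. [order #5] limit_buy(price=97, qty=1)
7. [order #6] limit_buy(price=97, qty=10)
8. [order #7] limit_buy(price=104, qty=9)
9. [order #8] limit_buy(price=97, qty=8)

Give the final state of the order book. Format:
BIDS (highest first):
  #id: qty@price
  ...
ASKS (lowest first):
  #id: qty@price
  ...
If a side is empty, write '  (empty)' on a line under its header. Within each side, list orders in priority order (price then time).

After op 1 [order #1] limit_sell(price=102, qty=5): fills=none; bids=[-] asks=[#1:5@102]
After op 2 [order #2] limit_sell(price=105, qty=7): fills=none; bids=[-] asks=[#1:5@102 #2:7@105]
After op 3 [order #3] limit_buy(price=102, qty=9): fills=#3x#1:5@102; bids=[#3:4@102] asks=[#2:7@105]
After op 4 [order #4] market_buy(qty=4): fills=#4x#2:4@105; bids=[#3:4@102] asks=[#2:3@105]
After op 5 cancel(order #2): fills=none; bids=[#3:4@102] asks=[-]
After op 6 [order #5] limit_buy(price=97, qty=1): fills=none; bids=[#3:4@102 #5:1@97] asks=[-]
After op 7 [order #6] limit_buy(price=97, qty=10): fills=none; bids=[#3:4@102 #5:1@97 #6:10@97] asks=[-]
After op 8 [order #7] limit_buy(price=104, qty=9): fills=none; bids=[#7:9@104 #3:4@102 #5:1@97 #6:10@97] asks=[-]
After op 9 [order #8] limit_buy(price=97, qty=8): fills=none; bids=[#7:9@104 #3:4@102 #5:1@97 #6:10@97 #8:8@97] asks=[-]

Answer: BIDS (highest first):
  #7: 9@104
  #3: 4@102
  #5: 1@97
  #6: 10@97
  #8: 8@97
ASKS (lowest first):
  (empty)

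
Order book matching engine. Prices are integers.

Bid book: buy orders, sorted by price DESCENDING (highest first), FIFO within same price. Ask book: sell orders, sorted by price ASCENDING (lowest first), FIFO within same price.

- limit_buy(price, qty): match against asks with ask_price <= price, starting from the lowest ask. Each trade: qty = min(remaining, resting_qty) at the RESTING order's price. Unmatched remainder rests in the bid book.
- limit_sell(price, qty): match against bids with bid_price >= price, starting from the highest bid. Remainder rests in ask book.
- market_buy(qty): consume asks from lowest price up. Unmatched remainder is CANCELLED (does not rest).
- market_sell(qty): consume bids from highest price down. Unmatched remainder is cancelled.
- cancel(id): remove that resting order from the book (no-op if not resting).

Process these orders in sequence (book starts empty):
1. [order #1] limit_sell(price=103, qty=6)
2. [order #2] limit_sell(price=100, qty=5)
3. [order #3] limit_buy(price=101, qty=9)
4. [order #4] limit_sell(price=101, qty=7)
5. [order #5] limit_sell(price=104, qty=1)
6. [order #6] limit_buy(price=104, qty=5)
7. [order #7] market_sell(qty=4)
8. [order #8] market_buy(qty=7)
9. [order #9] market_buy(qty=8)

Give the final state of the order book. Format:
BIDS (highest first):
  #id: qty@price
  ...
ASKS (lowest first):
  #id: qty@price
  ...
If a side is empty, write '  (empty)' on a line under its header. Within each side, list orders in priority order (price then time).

After op 1 [order #1] limit_sell(price=103, qty=6): fills=none; bids=[-] asks=[#1:6@103]
After op 2 [order #2] limit_sell(price=100, qty=5): fills=none; bids=[-] asks=[#2:5@100 #1:6@103]
After op 3 [order #3] limit_buy(price=101, qty=9): fills=#3x#2:5@100; bids=[#3:4@101] asks=[#1:6@103]
After op 4 [order #4] limit_sell(price=101, qty=7): fills=#3x#4:4@101; bids=[-] asks=[#4:3@101 #1:6@103]
After op 5 [order #5] limit_sell(price=104, qty=1): fills=none; bids=[-] asks=[#4:3@101 #1:6@103 #5:1@104]
After op 6 [order #6] limit_buy(price=104, qty=5): fills=#6x#4:3@101 #6x#1:2@103; bids=[-] asks=[#1:4@103 #5:1@104]
After op 7 [order #7] market_sell(qty=4): fills=none; bids=[-] asks=[#1:4@103 #5:1@104]
After op 8 [order #8] market_buy(qty=7): fills=#8x#1:4@103 #8x#5:1@104; bids=[-] asks=[-]
After op 9 [order #9] market_buy(qty=8): fills=none; bids=[-] asks=[-]

Answer: BIDS (highest first):
  (empty)
ASKS (lowest first):
  (empty)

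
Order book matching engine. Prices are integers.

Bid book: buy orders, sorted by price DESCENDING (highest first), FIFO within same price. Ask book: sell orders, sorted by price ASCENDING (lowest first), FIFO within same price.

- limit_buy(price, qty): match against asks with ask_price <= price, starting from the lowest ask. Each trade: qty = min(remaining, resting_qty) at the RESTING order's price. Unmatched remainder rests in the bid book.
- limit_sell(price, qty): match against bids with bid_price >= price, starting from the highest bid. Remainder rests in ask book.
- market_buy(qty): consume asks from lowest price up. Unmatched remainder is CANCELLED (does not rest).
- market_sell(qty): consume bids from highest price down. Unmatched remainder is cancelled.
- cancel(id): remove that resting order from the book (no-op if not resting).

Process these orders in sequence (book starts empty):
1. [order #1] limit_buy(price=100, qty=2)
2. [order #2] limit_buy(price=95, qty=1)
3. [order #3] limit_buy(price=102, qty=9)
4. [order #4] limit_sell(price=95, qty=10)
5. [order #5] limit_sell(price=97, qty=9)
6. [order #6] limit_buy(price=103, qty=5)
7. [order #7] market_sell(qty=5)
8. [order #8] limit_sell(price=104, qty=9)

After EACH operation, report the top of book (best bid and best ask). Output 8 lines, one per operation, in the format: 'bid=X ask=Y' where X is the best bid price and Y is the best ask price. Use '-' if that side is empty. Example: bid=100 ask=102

Answer: bid=100 ask=-
bid=100 ask=-
bid=102 ask=-
bid=100 ask=-
bid=95 ask=97
bid=95 ask=97
bid=- ask=97
bid=- ask=97

Derivation:
After op 1 [order #1] limit_buy(price=100, qty=2): fills=none; bids=[#1:2@100] asks=[-]
After op 2 [order #2] limit_buy(price=95, qty=1): fills=none; bids=[#1:2@100 #2:1@95] asks=[-]
After op 3 [order #3] limit_buy(price=102, qty=9): fills=none; bids=[#3:9@102 #1:2@100 #2:1@95] asks=[-]
After op 4 [order #4] limit_sell(price=95, qty=10): fills=#3x#4:9@102 #1x#4:1@100; bids=[#1:1@100 #2:1@95] asks=[-]
After op 5 [order #5] limit_sell(price=97, qty=9): fills=#1x#5:1@100; bids=[#2:1@95] asks=[#5:8@97]
After op 6 [order #6] limit_buy(price=103, qty=5): fills=#6x#5:5@97; bids=[#2:1@95] asks=[#5:3@97]
After op 7 [order #7] market_sell(qty=5): fills=#2x#7:1@95; bids=[-] asks=[#5:3@97]
After op 8 [order #8] limit_sell(price=104, qty=9): fills=none; bids=[-] asks=[#5:3@97 #8:9@104]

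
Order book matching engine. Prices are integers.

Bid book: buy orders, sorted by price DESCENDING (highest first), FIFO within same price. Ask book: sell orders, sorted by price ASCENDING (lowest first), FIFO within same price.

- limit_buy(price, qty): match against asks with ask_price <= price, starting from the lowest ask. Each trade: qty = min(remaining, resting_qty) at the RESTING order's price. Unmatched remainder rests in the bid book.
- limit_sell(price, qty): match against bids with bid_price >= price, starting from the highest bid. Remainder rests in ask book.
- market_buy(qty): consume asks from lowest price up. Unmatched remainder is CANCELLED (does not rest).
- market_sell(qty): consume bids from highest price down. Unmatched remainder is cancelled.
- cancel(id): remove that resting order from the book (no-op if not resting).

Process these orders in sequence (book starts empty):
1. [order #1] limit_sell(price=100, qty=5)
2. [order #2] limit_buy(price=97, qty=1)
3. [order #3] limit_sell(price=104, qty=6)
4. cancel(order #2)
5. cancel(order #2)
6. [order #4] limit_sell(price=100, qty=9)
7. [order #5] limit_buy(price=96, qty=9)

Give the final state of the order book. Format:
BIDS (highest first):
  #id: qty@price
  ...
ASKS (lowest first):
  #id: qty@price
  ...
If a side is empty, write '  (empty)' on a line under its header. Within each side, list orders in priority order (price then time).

After op 1 [order #1] limit_sell(price=100, qty=5): fills=none; bids=[-] asks=[#1:5@100]
After op 2 [order #2] limit_buy(price=97, qty=1): fills=none; bids=[#2:1@97] asks=[#1:5@100]
After op 3 [order #3] limit_sell(price=104, qty=6): fills=none; bids=[#2:1@97] asks=[#1:5@100 #3:6@104]
After op 4 cancel(order #2): fills=none; bids=[-] asks=[#1:5@100 #3:6@104]
After op 5 cancel(order #2): fills=none; bids=[-] asks=[#1:5@100 #3:6@104]
After op 6 [order #4] limit_sell(price=100, qty=9): fills=none; bids=[-] asks=[#1:5@100 #4:9@100 #3:6@104]
After op 7 [order #5] limit_buy(price=96, qty=9): fills=none; bids=[#5:9@96] asks=[#1:5@100 #4:9@100 #3:6@104]

Answer: BIDS (highest first):
  #5: 9@96
ASKS (lowest first):
  #1: 5@100
  #4: 9@100
  #3: 6@104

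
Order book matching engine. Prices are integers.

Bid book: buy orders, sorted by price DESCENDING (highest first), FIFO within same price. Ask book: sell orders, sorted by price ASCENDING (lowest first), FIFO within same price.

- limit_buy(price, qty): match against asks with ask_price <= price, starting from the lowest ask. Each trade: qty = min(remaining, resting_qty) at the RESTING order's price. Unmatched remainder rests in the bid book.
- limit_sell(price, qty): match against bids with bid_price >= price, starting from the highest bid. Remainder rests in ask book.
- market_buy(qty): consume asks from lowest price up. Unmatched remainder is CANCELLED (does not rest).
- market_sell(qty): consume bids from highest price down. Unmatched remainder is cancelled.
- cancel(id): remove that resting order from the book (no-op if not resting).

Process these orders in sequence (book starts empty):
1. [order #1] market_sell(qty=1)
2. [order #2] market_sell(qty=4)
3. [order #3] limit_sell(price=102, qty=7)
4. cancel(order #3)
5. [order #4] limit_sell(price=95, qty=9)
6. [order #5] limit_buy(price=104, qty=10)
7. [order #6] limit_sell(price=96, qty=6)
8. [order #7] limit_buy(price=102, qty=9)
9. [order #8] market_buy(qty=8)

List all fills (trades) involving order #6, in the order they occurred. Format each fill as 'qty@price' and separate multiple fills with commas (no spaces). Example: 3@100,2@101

After op 1 [order #1] market_sell(qty=1): fills=none; bids=[-] asks=[-]
After op 2 [order #2] market_sell(qty=4): fills=none; bids=[-] asks=[-]
After op 3 [order #3] limit_sell(price=102, qty=7): fills=none; bids=[-] asks=[#3:7@102]
After op 4 cancel(order #3): fills=none; bids=[-] asks=[-]
After op 5 [order #4] limit_sell(price=95, qty=9): fills=none; bids=[-] asks=[#4:9@95]
After op 6 [order #5] limit_buy(price=104, qty=10): fills=#5x#4:9@95; bids=[#5:1@104] asks=[-]
After op 7 [order #6] limit_sell(price=96, qty=6): fills=#5x#6:1@104; bids=[-] asks=[#6:5@96]
After op 8 [order #7] limit_buy(price=102, qty=9): fills=#7x#6:5@96; bids=[#7:4@102] asks=[-]
After op 9 [order #8] market_buy(qty=8): fills=none; bids=[#7:4@102] asks=[-]

Answer: 1@104,5@96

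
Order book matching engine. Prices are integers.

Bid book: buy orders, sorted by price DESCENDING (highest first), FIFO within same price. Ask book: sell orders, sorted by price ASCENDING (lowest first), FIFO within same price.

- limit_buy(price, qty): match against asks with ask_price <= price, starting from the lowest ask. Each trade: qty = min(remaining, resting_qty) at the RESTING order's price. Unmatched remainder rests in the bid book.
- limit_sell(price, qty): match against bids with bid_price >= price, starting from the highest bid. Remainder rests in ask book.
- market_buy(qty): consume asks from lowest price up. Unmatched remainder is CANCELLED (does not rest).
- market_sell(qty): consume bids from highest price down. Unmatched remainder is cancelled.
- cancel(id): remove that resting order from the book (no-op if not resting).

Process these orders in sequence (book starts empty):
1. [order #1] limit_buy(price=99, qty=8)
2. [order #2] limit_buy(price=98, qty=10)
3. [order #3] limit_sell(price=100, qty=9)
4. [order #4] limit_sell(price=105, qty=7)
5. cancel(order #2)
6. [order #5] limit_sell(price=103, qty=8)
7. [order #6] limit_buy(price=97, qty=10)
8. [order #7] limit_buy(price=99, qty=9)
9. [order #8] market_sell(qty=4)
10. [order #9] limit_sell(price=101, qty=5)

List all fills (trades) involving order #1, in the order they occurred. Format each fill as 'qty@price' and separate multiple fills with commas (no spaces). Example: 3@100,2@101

After op 1 [order #1] limit_buy(price=99, qty=8): fills=none; bids=[#1:8@99] asks=[-]
After op 2 [order #2] limit_buy(price=98, qty=10): fills=none; bids=[#1:8@99 #2:10@98] asks=[-]
After op 3 [order #3] limit_sell(price=100, qty=9): fills=none; bids=[#1:8@99 #2:10@98] asks=[#3:9@100]
After op 4 [order #4] limit_sell(price=105, qty=7): fills=none; bids=[#1:8@99 #2:10@98] asks=[#3:9@100 #4:7@105]
After op 5 cancel(order #2): fills=none; bids=[#1:8@99] asks=[#3:9@100 #4:7@105]
After op 6 [order #5] limit_sell(price=103, qty=8): fills=none; bids=[#1:8@99] asks=[#3:9@100 #5:8@103 #4:7@105]
After op 7 [order #6] limit_buy(price=97, qty=10): fills=none; bids=[#1:8@99 #6:10@97] asks=[#3:9@100 #5:8@103 #4:7@105]
After op 8 [order #7] limit_buy(price=99, qty=9): fills=none; bids=[#1:8@99 #7:9@99 #6:10@97] asks=[#3:9@100 #5:8@103 #4:7@105]
After op 9 [order #8] market_sell(qty=4): fills=#1x#8:4@99; bids=[#1:4@99 #7:9@99 #6:10@97] asks=[#3:9@100 #5:8@103 #4:7@105]
After op 10 [order #9] limit_sell(price=101, qty=5): fills=none; bids=[#1:4@99 #7:9@99 #6:10@97] asks=[#3:9@100 #9:5@101 #5:8@103 #4:7@105]

Answer: 4@99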